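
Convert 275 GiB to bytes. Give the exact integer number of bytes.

275 × 1,073,741,824 = 295,279,001,600 bytes  (1 GiB = 2^30 bytes)

295,279,001,600 bytes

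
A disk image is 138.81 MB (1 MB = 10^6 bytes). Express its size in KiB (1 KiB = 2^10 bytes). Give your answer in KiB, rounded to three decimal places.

135,556.641 KiB

138.81 MB = 138.81 × 10^6 bytes = 138,810,000 bytes
1 KiB = 1,024 bytes
138,810,000 / 1,024 = 135,556.641 KiB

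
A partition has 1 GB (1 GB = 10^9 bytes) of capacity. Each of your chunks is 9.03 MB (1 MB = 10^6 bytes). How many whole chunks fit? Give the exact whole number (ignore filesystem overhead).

Capacity: 1 GB = 1,000,000,000 bytes
Per item: 9.03 MB = 9,030,000 bytes
⌊1,000,000,000 / 9,030,000⌋ = 110

110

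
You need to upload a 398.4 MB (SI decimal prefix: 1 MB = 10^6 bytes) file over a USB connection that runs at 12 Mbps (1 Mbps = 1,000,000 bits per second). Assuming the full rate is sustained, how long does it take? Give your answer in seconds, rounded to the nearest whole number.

266 seconds

398.4 MB = 398,400,000 bytes = 3,187,200,000 bits
12 Mbps = 12,000,000 bits/s
time = 3,187,200,000 / 12,000,000 = 266 s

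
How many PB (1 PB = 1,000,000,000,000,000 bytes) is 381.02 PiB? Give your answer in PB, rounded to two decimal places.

381.02 PiB = 381.02 × 2^50 bytes = 428,990,382,505,176,596.48 bytes
1 PB = 1,000,000,000,000,000 bytes
428,990,382,505,176,596.48 / 1,000,000,000,000,000 = 428.99 PB

428.99 PB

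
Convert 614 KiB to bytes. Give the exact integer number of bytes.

628,736 bytes

614 × 1,024 = 628,736 bytes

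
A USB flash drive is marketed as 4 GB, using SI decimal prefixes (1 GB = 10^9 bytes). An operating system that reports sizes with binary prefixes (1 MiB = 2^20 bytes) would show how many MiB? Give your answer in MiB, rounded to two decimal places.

4 GB = 4 × 10^9 bytes = 4,000,000,000 bytes
1 MiB = 1,048,576 bytes
4,000,000,000 / 1,048,576 = 3,814.70 MiB

3,814.70 MiB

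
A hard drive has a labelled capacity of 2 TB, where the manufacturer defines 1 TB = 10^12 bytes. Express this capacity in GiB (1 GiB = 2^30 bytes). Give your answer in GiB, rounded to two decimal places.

1,862.65 GiB

2 TB = 2 × 10^12 bytes = 2,000,000,000,000 bytes
1 GiB = 1,073,741,824 bytes
2,000,000,000,000 / 1,073,741,824 = 1,862.65 GiB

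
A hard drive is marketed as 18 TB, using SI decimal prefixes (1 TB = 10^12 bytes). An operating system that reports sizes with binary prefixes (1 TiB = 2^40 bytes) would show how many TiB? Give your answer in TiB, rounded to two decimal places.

18 TB = 18 × 10^12 bytes = 18,000,000,000,000 bytes
1 TiB = 1,099,511,627,776 bytes
18,000,000,000,000 / 1,099,511,627,776 = 16.37 TiB

16.37 TiB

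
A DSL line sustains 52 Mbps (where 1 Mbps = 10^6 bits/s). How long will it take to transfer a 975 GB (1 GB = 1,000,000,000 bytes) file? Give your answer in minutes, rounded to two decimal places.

2,500.00 minutes

975 GB = 975,000,000,000 bytes = 7,800,000,000,000 bits
52 Mbps = 52,000,000 bits/s
time = 7,800,000,000,000 / 52,000,000 = 150,000.000 s
150,000.000 s / 60 = 2,500.00 minutes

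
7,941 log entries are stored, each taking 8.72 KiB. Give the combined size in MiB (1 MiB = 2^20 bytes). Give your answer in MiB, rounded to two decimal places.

67.62 MiB

Total = 7,941 × 8.72 KiB = 69245.52 KiB
= 69245.52 × 1,024 bytes = 70,907,412.48 bytes
1 MiB = 1,048,576 bytes
70,907,412.48 / 1,048,576 = 67.62 MiB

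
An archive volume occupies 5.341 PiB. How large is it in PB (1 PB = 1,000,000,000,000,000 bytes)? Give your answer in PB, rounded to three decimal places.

5.341 PiB × 1,125,899,906,842,624 bytes/PiB = 6,013,431,402,446,454.784 bytes
1 PB = 1,000,000,000,000,000 bytes
6,013,431,402,446,454.784 / 1,000,000,000,000,000 = 6.013 PB

6.013 PB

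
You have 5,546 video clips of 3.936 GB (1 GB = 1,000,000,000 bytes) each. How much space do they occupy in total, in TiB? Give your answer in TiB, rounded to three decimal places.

19.853 TiB

Total = 5,546 × 3.936 GB = 21829.056 GB
= 21829.056 × 1,000,000,000 bytes = 21,829,056,000,000 bytes
1 TiB = 1,099,511,627,776 bytes
21,829,056,000,000 / 1,099,511,627,776 = 19.853 TiB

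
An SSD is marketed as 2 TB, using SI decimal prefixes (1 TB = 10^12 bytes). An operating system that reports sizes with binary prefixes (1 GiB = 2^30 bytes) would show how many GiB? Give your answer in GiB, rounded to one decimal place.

2 TB = 2 × 10^12 bytes = 2,000,000,000,000 bytes
1 GiB = 2^30 bytes = 1,073,741,824 bytes
2,000,000,000,000 / 1,073,741,824 = 1,862.6 GiB

1,862.6 GiB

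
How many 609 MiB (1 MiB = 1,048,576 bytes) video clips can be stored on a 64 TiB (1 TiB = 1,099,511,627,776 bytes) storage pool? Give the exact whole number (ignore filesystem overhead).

Capacity: 64 TiB = 70,368,744,177,664 bytes
Per item: 609 MiB = 638,582,784 bytes
⌊70,368,744,177,664 / 638,582,784⌋ = 110,195

110,195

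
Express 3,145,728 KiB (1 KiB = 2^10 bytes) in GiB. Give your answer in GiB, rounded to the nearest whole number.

3 GiB

3,145,728 KiB = 3,145,728 × 2^10 bytes = 3,221,225,472 bytes
1 GiB = 2^30 bytes = 1,073,741,824 bytes
3,221,225,472 / 1,073,741,824 = 3 GiB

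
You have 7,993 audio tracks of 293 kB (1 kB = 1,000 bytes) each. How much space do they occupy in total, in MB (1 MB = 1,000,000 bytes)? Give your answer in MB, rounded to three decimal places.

2,341.949 MB

Total = 7,993 × 293 kB = 2,341,949 kB
= 2,341,949 × 1,000 bytes = 2,341,949,000 bytes
1 MB = 1,000,000 bytes
2,341,949,000 / 1,000,000 = 2,341.949 MB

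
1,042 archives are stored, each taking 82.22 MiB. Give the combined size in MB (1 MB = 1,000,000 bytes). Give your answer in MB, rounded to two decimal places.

89,834.90 MB

Total = 1,042 × 82.22 MiB = 85673.24 MiB
= 85673.24 × 1,048,576 bytes = 89,834,903,306.24 bytes
1 MB = 1,000,000 bytes
89,834,903,306.24 / 1,000,000 = 89,834.90 MB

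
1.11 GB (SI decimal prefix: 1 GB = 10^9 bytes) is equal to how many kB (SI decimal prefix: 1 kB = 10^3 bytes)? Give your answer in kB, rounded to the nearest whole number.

1,110,000 kB

1.11 GB × 1,000,000,000 bytes/GB = 1,110,000,000 bytes
1 kB = 1,000 bytes
1,110,000,000 / 1,000 = 1,110,000 kB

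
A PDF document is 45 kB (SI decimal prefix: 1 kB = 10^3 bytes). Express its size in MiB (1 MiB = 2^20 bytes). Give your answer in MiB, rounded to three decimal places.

45 kB × 1,000 bytes/kB = 45,000 bytes
1 MiB = 1,048,576 bytes
45,000 / 1,048,576 = 0.043 MiB

0.043 MiB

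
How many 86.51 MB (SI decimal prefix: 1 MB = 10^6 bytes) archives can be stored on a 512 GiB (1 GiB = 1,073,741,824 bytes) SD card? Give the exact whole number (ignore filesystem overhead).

6,354

Capacity: 512 GiB = 549,755,813,888 bytes
Per item: 86.51 MB = 86,510,000 bytes
⌊549,755,813,888 / 86,510,000⌋ = 6,354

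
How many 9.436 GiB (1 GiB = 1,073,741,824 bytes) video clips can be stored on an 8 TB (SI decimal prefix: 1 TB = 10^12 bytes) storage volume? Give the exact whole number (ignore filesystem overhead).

Capacity: 8 TB = 8,000,000,000,000 bytes
Per item: 9.436 GiB = 10,131,827,851.264 bytes
⌊8,000,000,000,000 / 10,131,827,851.264⌋ = 789

789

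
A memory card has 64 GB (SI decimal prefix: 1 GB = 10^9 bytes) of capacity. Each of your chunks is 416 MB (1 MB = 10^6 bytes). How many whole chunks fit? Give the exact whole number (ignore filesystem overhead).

153

Capacity: 64 GB = 64,000,000,000 bytes
Per item: 416 MB = 416,000,000 bytes
⌊64,000,000,000 / 416,000,000⌋ = 153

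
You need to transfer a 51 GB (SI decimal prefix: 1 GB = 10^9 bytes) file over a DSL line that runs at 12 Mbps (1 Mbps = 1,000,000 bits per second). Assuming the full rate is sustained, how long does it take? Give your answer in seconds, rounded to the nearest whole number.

51 GB = 51,000,000,000 bytes = 408,000,000,000 bits
12 Mbps = 12,000,000 bits/s
time = 408,000,000,000 / 12,000,000 = 34,000 s

34,000 seconds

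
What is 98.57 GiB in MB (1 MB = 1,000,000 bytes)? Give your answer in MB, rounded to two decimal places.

98.57 GiB × 1,073,741,824 bytes/GiB = 105,838,731,591.68 bytes
1 MB = 1,000,000 bytes
105,838,731,591.68 / 1,000,000 = 105,838.73 MB

105,838.73 MB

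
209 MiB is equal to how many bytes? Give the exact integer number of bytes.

219,152,384 bytes

209 × 1,048,576 = 219,152,384 bytes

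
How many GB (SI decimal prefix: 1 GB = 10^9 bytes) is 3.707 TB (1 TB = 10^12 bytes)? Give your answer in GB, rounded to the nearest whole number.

3,707 GB

3.707 TB × 1,000,000,000,000 bytes/TB = 3,707,000,000,000 bytes
1 GB = 10^9 bytes = 1,000,000,000 bytes
3,707,000,000,000 / 1,000,000,000 = 3,707 GB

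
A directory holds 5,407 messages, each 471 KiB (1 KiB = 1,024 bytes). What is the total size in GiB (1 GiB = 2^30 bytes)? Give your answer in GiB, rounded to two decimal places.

2.43 GiB

Total = 5,407 × 471 KiB = 2,546,697 KiB
= 2,546,697 × 1,024 bytes = 2,607,817,728 bytes
1 GiB = 1,073,741,824 bytes
2,607,817,728 / 1,073,741,824 = 2.43 GiB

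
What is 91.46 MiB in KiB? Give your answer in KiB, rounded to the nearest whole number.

93,655 KiB

91.46 MiB = 91.46 × 2^20 bytes = 95,902,760.96 bytes
1 KiB = 2^10 bytes = 1,024 bytes
95,902,760.96 / 1,024 = 93,655 KiB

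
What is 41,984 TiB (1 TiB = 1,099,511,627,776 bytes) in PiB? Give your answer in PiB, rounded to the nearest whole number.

41,984 TiB = 41,984 × 2^40 bytes = 46,161,896,180,547,584 bytes
1 PiB = 1,125,899,906,842,624 bytes
46,161,896,180,547,584 / 1,125,899,906,842,624 = 41 PiB

41 PiB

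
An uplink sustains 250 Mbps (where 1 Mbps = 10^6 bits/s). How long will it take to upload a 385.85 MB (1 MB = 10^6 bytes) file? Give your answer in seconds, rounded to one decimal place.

385.85 MB = 385,850,000 bytes = 3,086,800,000 bits
250 Mbps = 250,000,000 bits/s
time = 3,086,800,000 / 250,000,000 = 12.3 s

12.3 seconds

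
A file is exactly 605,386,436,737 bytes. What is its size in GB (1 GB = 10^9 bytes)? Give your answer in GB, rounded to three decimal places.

605.386 GB

605,386,436,737 bytes given.
1 GB = 1,000,000,000 bytes
605,386,436,737 / 1,000,000,000 = 605.386 GB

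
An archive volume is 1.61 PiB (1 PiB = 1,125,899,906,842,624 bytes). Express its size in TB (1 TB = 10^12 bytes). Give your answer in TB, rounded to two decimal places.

1.61 PiB = 1.61 × 2^50 bytes = 1,812,698,850,016,624.64 bytes
1 TB = 10^12 bytes = 1,000,000,000,000 bytes
1,812,698,850,016,624.64 / 1,000,000,000,000 = 1,812.70 TB

1,812.70 TB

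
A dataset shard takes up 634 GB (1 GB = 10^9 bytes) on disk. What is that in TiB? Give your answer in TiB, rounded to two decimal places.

0.58 TiB

634 GB = 634 × 10^9 bytes = 634,000,000,000 bytes
1 TiB = 2^40 bytes = 1,099,511,627,776 bytes
634,000,000,000 / 1,099,511,627,776 = 0.58 TiB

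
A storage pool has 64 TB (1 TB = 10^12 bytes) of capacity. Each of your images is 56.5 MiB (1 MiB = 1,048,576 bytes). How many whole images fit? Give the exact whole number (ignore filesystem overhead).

1,080,268

Capacity: 64 TB = 64,000,000,000,000 bytes
Per item: 56.5 MiB = 59,244,544 bytes
⌊64,000,000,000,000 / 59,244,544⌋ = 1,080,268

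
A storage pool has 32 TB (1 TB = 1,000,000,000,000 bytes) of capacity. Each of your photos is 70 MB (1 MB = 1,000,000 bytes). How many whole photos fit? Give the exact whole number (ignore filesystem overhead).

457,142

Capacity: 32 TB = 32,000,000,000,000 bytes
Per item: 70 MB = 70,000,000 bytes
⌊32,000,000,000,000 / 70,000,000⌋ = 457,142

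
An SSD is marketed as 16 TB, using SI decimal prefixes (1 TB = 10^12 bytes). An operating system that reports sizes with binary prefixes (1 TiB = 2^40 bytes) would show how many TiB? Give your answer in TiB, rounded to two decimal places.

14.55 TiB

16 TB = 16 × 10^12 bytes = 16,000,000,000,000 bytes
1 TiB = 1,099,511,627,776 bytes
16,000,000,000,000 / 1,099,511,627,776 = 14.55 TiB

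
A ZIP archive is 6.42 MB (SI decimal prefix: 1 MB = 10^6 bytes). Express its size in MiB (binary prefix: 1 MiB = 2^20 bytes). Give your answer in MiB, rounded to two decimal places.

6.42 MB × 1,000,000 bytes/MB = 6,420,000 bytes
1 MiB = 1,048,576 bytes
6,420,000 / 1,048,576 = 6.12 MiB

6.12 MiB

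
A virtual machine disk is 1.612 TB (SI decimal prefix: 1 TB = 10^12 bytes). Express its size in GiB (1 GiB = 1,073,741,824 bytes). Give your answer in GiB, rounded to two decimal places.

1,501.29 GiB

1.612 TB = 1.612 × 10^12 bytes = 1,612,000,000,000 bytes
1 GiB = 1,073,741,824 bytes
1,612,000,000,000 / 1,073,741,824 = 1,501.29 GiB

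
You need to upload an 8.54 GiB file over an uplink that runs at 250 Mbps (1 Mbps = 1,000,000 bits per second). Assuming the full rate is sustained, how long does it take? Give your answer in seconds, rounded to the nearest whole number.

293 seconds

8.54 GiB = 9,169,755,176.96 bytes = 73,358,041,415.68 bits
250 Mbps = 250,000,000 bits/s
time = 73,358,041,415.68 / 250,000,000 = 293 s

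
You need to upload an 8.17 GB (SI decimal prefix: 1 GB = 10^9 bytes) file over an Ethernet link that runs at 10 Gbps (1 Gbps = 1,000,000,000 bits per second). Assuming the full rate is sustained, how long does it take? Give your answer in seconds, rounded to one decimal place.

6.5 seconds

8.17 GB = 8,170,000,000 bytes = 65,360,000,000 bits
10 Gbps = 10,000,000,000 bits/s
time = 65,360,000,000 / 10,000,000,000 = 6.5 s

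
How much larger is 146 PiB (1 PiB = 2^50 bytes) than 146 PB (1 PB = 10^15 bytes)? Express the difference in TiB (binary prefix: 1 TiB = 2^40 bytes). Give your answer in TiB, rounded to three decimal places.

146 PiB = 146 × 1,125,899,906,842,624 = 164,381,386,399,023,104 bytes
146 PB = 146 × 1,000,000,000,000,000 = 146,000,000,000,000,000 bytes
difference = 18,381,386,399,023,104 bytes
18,381,386,399,023,104 / 1,099,511,627,776 = 16,717.774 TiB

16,717.774 TiB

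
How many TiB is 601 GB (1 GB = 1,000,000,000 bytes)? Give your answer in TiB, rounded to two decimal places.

601 GB = 601 × 10^9 bytes = 601,000,000,000 bytes
1 TiB = 2^40 bytes = 1,099,511,627,776 bytes
601,000,000,000 / 1,099,511,627,776 = 0.55 TiB

0.55 TiB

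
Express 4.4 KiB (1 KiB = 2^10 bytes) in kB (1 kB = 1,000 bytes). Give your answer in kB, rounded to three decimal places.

4.4 KiB = 4.4 × 2^10 bytes = 4,505.6 bytes
1 kB = 1,000 bytes
4,505.6 / 1,000 = 4.506 kB

4.506 kB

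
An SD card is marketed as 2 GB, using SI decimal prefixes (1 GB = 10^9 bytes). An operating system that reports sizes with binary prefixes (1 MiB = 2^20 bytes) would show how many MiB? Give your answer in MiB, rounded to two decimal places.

2 GB × 1,000,000,000 bytes/GB = 2,000,000,000 bytes
1 MiB = 2^20 bytes = 1,048,576 bytes
2,000,000,000 / 1,048,576 = 1,907.35 MiB

1,907.35 MiB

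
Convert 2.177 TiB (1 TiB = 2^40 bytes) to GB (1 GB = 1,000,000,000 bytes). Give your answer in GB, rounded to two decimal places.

2,393.64 GB

2.177 TiB × 1,099,511,627,776 bytes/TiB = 2,393,636,813,668.352 bytes
1 GB = 10^9 bytes = 1,000,000,000 bytes
2,393,636,813,668.352 / 1,000,000,000 = 2,393.64 GB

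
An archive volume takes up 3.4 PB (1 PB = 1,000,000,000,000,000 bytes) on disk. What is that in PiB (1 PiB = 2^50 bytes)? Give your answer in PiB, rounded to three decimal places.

3.020 PiB

3.4 PB × 1,000,000,000,000,000 bytes/PB = 3,400,000,000,000,000 bytes
1 PiB = 1,125,899,906,842,624 bytes
3,400,000,000,000,000 / 1,125,899,906,842,624 = 3.020 PiB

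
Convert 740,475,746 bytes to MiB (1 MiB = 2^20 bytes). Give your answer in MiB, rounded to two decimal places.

706.17 MiB

740,475,746 bytes given.
1 MiB = 1,048,576 bytes
740,475,746 / 1,048,576 = 706.17 MiB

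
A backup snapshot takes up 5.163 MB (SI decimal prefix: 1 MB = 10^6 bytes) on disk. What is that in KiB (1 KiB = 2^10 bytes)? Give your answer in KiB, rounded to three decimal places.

5.163 MB = 5.163 × 10^6 bytes = 5,163,000 bytes
1 KiB = 2^10 bytes = 1,024 bytes
5,163,000 / 1,024 = 5,041.992 KiB

5,041.992 KiB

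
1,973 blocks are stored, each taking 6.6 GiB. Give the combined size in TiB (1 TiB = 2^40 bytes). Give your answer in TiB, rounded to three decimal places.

12.717 TiB

Total = 1,973 × 6.6 GiB = 13021.8 GiB
= 13021.8 × 1,073,741,824 bytes = 13,982,051,283,763.2 bytes
1 TiB = 1,099,511,627,776 bytes
13,982,051,283,763.2 / 1,099,511,627,776 = 12.717 TiB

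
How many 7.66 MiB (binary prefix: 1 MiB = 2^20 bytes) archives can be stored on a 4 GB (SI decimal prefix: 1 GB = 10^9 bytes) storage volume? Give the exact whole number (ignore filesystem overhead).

Capacity: 4 GB = 4,000,000,000 bytes
Per item: 7.66 MiB = 8,032,092.16 bytes
⌊4,000,000,000 / 8,032,092.16⌋ = 498

498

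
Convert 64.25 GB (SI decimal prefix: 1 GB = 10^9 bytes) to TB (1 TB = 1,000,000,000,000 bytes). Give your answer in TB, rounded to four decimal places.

64.25 GB = 64.25 × 10^9 bytes = 64,250,000,000 bytes
1 TB = 1,000,000,000,000 bytes
64,250,000,000 / 1,000,000,000,000 = 0.0643 TB

0.0643 TB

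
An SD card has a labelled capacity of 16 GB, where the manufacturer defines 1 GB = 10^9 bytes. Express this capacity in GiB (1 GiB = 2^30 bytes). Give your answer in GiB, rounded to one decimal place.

16 GB × 1,000,000,000 bytes/GB = 16,000,000,000 bytes
1 GiB = 2^30 bytes = 1,073,741,824 bytes
16,000,000,000 / 1,073,741,824 = 14.9 GiB

14.9 GiB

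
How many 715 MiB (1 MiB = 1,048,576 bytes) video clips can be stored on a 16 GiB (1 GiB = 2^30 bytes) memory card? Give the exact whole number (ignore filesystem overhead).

22

Capacity: 16 GiB = 17,179,869,184 bytes
Per item: 715 MiB = 749,731,840 bytes
⌊17,179,869,184 / 749,731,840⌋ = 22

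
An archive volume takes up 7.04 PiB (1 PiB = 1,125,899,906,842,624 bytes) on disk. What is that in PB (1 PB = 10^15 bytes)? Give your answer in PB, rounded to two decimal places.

7.93 PB

7.04 PiB = 7.04 × 2^50 bytes = 7,926,335,344,172,072.96 bytes
1 PB = 1,000,000,000,000,000 bytes
7,926,335,344,172,072.96 / 1,000,000,000,000,000 = 7.93 PB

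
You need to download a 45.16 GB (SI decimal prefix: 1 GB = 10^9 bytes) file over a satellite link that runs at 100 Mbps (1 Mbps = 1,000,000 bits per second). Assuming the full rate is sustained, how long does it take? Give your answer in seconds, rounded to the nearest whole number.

45.16 GB = 45,160,000,000 bytes = 361,280,000,000 bits
100 Mbps = 100,000,000 bits/s
time = 361,280,000,000 / 100,000,000 = 3,613 s

3,613 seconds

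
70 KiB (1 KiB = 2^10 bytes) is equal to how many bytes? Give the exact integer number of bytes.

70 × 1,024 = 71,680 bytes

71,680 bytes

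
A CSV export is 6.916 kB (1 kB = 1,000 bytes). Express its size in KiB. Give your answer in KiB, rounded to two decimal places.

6.75 KiB

6.916 kB = 6.916 × 10^3 bytes = 6,916 bytes
1 KiB = 1,024 bytes
6,916 / 1,024 = 6.75 KiB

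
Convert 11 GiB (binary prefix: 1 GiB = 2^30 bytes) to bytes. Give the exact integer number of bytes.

11 × 1,073,741,824 = 11,811,160,064 bytes  (1 GiB = 2^30 bytes)

11,811,160,064 bytes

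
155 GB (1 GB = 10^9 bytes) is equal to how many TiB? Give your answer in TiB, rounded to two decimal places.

0.14 TiB

155 GB × 1,000,000,000 bytes/GB = 155,000,000,000 bytes
1 TiB = 2^40 bytes = 1,099,511,627,776 bytes
155,000,000,000 / 1,099,511,627,776 = 0.14 TiB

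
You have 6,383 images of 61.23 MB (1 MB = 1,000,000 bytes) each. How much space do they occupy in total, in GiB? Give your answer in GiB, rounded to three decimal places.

Total = 6,383 × 61.23 MB = 390831.09 MB
= 390831.09 × 1,000,000 bytes = 390,831,090,000 bytes
1 GiB = 1,073,741,824 bytes
390,831,090,000 / 1,073,741,824 = 363.990 GiB

363.990 GiB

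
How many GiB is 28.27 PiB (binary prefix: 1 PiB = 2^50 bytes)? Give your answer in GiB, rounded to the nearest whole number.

28.27 PiB × 1,125,899,906,842,624 bytes/PiB = 31,829,190,366,440,980.48 bytes
1 GiB = 1,073,741,824 bytes
31,829,190,366,440,980.48 / 1,073,741,824 = 29,643,244 GiB

29,643,244 GiB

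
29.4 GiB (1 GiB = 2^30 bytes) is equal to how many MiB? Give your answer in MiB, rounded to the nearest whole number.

29.4 GiB = 29.4 × 2^30 bytes = 31,568,009,625.6 bytes
1 MiB = 2^20 bytes = 1,048,576 bytes
31,568,009,625.6 / 1,048,576 = 30,106 MiB

30,106 MiB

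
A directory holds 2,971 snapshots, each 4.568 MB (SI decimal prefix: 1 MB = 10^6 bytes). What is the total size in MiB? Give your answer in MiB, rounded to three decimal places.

Total = 2,971 × 4.568 MB = 13571.528 MB
= 13571.528 × 1,000,000 bytes = 13,571,528,000 bytes
1 MiB = 1,048,576 bytes
13,571,528,000 / 1,048,576 = 12,942.818 MiB

12,942.818 MiB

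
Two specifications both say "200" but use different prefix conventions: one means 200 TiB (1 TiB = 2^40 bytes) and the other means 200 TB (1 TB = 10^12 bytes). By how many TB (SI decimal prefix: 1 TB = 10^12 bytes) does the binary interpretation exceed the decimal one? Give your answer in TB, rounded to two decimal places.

200 TiB = 200 × 1,099,511,627,776 = 219,902,325,555,200 bytes
200 TB = 200 × 1,000,000,000,000 = 200,000,000,000,000 bytes
difference = 19,902,325,555,200 bytes
19,902,325,555,200 / 1,000,000,000,000 = 19.90 TB

19.90 TB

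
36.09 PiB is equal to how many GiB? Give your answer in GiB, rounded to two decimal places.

37,843,107.84 GiB

36.09 PiB × 1,125,899,906,842,624 bytes/PiB = 40,633,727,637,950,300.16 bytes
1 GiB = 1,073,741,824 bytes
40,633,727,637,950,300.16 / 1,073,741,824 = 37,843,107.84 GiB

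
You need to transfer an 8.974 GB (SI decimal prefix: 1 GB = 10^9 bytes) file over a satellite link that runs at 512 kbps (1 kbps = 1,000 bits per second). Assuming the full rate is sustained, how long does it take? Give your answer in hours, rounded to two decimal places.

8.974 GB = 8,974,000,000 bytes = 71,792,000,000 bits
512 kbps = 512,000 bits/s
time = 71,792,000,000 / 512,000 = 140,218.7500 s
140,218.7500 s / 3600 = 38.95 hours

38.95 hours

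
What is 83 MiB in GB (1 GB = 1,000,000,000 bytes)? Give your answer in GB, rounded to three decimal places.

83 MiB = 83 × 2^20 bytes = 87,031,808 bytes
1 GB = 10^9 bytes = 1,000,000,000 bytes
87,031,808 / 1,000,000,000 = 0.087 GB

0.087 GB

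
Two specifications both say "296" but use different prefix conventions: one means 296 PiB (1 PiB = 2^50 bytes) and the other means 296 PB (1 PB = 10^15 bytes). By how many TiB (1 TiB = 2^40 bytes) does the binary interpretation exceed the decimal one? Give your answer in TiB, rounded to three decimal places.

296 PiB = 296 × 1,125,899,906,842,624 = 333,266,372,425,416,704 bytes
296 PB = 296 × 1,000,000,000,000,000 = 296,000,000,000,000,000 bytes
difference = 37,266,372,425,416,704 bytes
37,266,372,425,416,704 / 1,099,511,627,776 = 33,893.568 TiB

33,893.568 TiB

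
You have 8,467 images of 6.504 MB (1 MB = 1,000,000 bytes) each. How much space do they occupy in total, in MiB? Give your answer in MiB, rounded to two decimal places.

Total = 8,467 × 6.504 MB = 55069.368 MB
= 55069.368 × 1,000,000 bytes = 55,069,368,000 bytes
1 MiB = 1,048,576 bytes
55,069,368,000 / 1,048,576 = 52,518.24 MiB

52,518.24 MiB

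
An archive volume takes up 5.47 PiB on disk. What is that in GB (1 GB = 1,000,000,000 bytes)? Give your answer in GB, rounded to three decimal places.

5.47 PiB = 5.47 × 2^50 bytes = 6,158,672,490,429,153.28 bytes
1 GB = 10^9 bytes = 1,000,000,000 bytes
6,158,672,490,429,153.28 / 1,000,000,000 = 6,158,672.490 GB

6,158,672.490 GB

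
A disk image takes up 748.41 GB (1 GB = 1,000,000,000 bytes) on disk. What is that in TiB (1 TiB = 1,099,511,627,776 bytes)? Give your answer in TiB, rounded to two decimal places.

748.41 GB = 748.41 × 10^9 bytes = 748,410,000,000 bytes
1 TiB = 2^40 bytes = 1,099,511,627,776 bytes
748,410,000,000 / 1,099,511,627,776 = 0.68 TiB

0.68 TiB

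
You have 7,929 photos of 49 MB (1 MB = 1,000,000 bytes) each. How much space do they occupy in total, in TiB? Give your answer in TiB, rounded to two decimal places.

Total = 7,929 × 49 MB = 388,521 MB
= 388,521 × 1,000,000 bytes = 388,521,000,000 bytes
1 TiB = 1,099,511,627,776 bytes
388,521,000,000 / 1,099,511,627,776 = 0.35 TiB

0.35 TiB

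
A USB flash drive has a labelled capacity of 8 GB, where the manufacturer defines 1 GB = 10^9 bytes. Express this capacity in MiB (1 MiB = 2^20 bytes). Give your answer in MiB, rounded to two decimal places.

8 GB × 1,000,000,000 bytes/GB = 8,000,000,000 bytes
1 MiB = 1,048,576 bytes
8,000,000,000 / 1,048,576 = 7,629.39 MiB

7,629.39 MiB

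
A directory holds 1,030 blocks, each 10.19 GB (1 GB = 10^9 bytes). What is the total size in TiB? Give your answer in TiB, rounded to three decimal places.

9.546 TiB

Total = 1,030 × 10.19 GB = 10495.7 GB
= 10495.7 × 1,000,000,000 bytes = 10,495,700,000,000 bytes
1 TiB = 1,099,511,627,776 bytes
10,495,700,000,000 / 1,099,511,627,776 = 9.546 TiB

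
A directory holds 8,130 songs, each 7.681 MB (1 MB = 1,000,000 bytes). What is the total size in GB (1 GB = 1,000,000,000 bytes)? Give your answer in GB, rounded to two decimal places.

Total = 8,130 × 7.681 MB = 62446.53 MB
= 62446.53 × 1,000,000 bytes = 62,446,530,000 bytes
1 GB = 1,000,000,000 bytes
62,446,530,000 / 1,000,000,000 = 62.45 GB

62.45 GB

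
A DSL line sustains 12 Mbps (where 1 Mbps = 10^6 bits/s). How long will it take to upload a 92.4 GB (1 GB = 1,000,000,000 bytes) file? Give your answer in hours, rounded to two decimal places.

92.4 GB = 92,400,000,000 bytes = 739,200,000,000 bits
12 Mbps = 12,000,000 bits/s
time = 739,200,000,000 / 12,000,000 = 61,600.0000 s
61,600.0000 s / 3600 = 17.11 hours

17.11 hours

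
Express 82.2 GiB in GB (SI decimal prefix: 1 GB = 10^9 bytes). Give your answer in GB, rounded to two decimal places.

82.2 GiB = 82.2 × 2^30 bytes = 88,261,577,932.8 bytes
1 GB = 10^9 bytes = 1,000,000,000 bytes
88,261,577,932.8 / 1,000,000,000 = 88.26 GB

88.26 GB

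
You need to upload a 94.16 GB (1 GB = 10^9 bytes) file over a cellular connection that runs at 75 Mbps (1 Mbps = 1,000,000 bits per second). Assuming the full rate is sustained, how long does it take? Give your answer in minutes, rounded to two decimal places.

94.16 GB = 94,160,000,000 bytes = 753,280,000,000 bits
75 Mbps = 75,000,000 bits/s
time = 753,280,000,000 / 75,000,000 = 10,043.733 s
10,043.733 s / 60 = 167.40 minutes

167.40 minutes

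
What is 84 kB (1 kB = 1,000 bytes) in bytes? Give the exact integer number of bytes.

84 × 1,000 = 84,000 bytes

84,000 bytes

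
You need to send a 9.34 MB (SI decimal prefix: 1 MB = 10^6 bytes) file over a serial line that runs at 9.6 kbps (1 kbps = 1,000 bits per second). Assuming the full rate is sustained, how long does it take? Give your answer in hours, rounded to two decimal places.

9.34 MB = 9,340,000 bytes = 74,720,000 bits
9.6 kbps = 9,600 bits/s
time = 74,720,000 / 9,600 = 7,783.3333 s
7,783.3333 s / 3600 = 2.16 hours

2.16 hours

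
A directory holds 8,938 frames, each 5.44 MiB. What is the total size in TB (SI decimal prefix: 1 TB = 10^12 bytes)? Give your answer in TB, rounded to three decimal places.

0.051 TB

Total = 8,938 × 5.44 MiB = 48622.72 MiB
= 48622.72 × 1,048,576 bytes = 50,984,617,246.72 bytes
1 TB = 1,000,000,000,000 bytes
50,984,617,246.72 / 1,000,000,000,000 = 0.051 TB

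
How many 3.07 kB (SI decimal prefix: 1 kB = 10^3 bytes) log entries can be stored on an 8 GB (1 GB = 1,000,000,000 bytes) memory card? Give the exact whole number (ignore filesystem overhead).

Capacity: 8 GB = 8,000,000,000 bytes
Per item: 3.07 kB = 3,070 bytes
⌊8,000,000,000 / 3,070⌋ = 2,605,863

2,605,863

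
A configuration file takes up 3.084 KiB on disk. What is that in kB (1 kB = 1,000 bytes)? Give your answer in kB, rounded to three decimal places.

3.084 KiB = 3.084 × 2^10 bytes = 3,158.016 bytes
1 kB = 10^3 bytes = 1,000 bytes
3,158.016 / 1,000 = 3.158 kB

3.158 kB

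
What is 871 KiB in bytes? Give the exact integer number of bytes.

891,904 bytes

871 × 1,024 = 891,904 bytes  (1 KiB = 2^10 bytes)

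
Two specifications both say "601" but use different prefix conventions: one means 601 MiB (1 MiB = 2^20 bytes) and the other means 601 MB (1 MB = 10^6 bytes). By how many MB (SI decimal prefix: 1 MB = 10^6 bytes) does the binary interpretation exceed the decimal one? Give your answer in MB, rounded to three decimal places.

601 MiB = 601 × 1,048,576 = 630,194,176 bytes
601 MB = 601 × 1,000,000 = 601,000,000 bytes
difference = 29,194,176 bytes
29,194,176 / 1,000,000 = 29.194 MB

29.194 MB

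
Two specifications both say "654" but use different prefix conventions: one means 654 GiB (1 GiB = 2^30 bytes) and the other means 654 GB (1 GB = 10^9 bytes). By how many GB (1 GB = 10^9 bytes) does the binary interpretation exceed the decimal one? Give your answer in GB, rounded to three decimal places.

654 GiB = 654 × 1,073,741,824 = 702,227,152,896 bytes
654 GB = 654 × 1,000,000,000 = 654,000,000,000 bytes
difference = 48,227,152,896 bytes
48,227,152,896 / 1,000,000,000 = 48.227 GB

48.227 GB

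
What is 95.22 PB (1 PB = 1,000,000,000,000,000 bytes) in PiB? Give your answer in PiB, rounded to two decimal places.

84.57 PiB

95.22 PB = 95.22 × 10^15 bytes = 95,220,000,000,000,000 bytes
1 PiB = 2^50 bytes = 1,125,899,906,842,624 bytes
95,220,000,000,000,000 / 1,125,899,906,842,624 = 84.57 PiB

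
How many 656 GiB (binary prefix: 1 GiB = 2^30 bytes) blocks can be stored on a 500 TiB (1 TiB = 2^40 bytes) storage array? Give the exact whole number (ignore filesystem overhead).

780

Capacity: 500 TiB = 549,755,813,888,000 bytes
Per item: 656 GiB = 704,374,636,544 bytes
⌊549,755,813,888,000 / 704,374,636,544⌋ = 780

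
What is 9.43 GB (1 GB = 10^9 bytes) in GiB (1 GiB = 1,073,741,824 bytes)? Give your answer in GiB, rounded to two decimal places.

8.78 GiB

9.43 GB = 9.43 × 10^9 bytes = 9,430,000,000 bytes
1 GiB = 1,073,741,824 bytes
9,430,000,000 / 1,073,741,824 = 8.78 GiB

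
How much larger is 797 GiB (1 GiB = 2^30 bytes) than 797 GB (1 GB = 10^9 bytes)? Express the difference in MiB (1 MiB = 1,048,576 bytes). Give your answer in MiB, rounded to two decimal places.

797 GiB = 797 × 1,073,741,824 = 855,772,233,728 bytes
797 GB = 797 × 1,000,000,000 = 797,000,000,000 bytes
difference = 58,772,233,728 bytes
58,772,233,728 / 1,048,576 = 56,049.57 MiB

56,049.57 MiB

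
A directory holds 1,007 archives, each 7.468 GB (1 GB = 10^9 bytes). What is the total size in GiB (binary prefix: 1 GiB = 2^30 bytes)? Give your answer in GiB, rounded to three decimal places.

7,003.803 GiB

Total = 1,007 × 7.468 GB = 7520.276 GB
= 7520.276 × 1,000,000,000 bytes = 7,520,276,000,000 bytes
1 GiB = 1,073,741,824 bytes
7,520,276,000,000 / 1,073,741,824 = 7,003.803 GiB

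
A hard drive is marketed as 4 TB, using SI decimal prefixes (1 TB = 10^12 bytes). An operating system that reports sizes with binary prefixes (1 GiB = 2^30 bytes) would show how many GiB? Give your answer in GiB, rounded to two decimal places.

4 TB = 4 × 10^12 bytes = 4,000,000,000,000 bytes
1 GiB = 1,073,741,824 bytes
4,000,000,000,000 / 1,073,741,824 = 3,725.29 GiB

3,725.29 GiB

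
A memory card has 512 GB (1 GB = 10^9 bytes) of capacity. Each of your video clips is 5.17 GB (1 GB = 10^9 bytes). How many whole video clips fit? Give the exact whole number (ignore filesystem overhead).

Capacity: 512 GB = 512,000,000,000 bytes
Per item: 5.17 GB = 5,170,000,000 bytes
⌊512,000,000,000 / 5,170,000,000⌋ = 99

99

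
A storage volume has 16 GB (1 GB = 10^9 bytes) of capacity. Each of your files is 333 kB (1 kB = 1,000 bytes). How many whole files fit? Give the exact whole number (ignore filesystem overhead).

Capacity: 16 GB = 16,000,000,000 bytes
Per item: 333 kB = 333,000 bytes
⌊16,000,000,000 / 333,000⌋ = 48,048

48,048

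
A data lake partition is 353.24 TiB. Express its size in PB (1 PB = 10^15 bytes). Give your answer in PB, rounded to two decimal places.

0.39 PB

353.24 TiB = 353.24 × 2^40 bytes = 388,391,487,395,594.24 bytes
1 PB = 1,000,000,000,000,000 bytes
388,391,487,395,594.24 / 1,000,000,000,000,000 = 0.39 PB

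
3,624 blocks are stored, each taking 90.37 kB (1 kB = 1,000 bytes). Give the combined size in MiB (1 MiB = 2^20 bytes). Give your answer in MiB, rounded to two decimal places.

312.33 MiB

Total = 3,624 × 90.37 kB = 327500.88 kB
= 327500.88 × 1,000 bytes = 327,500,880 bytes
1 MiB = 1,048,576 bytes
327,500,880 / 1,048,576 = 312.33 MiB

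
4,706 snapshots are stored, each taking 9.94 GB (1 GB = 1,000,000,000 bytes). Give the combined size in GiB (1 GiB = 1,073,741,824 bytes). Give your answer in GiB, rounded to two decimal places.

43,565.07 GiB

Total = 4,706 × 9.94 GB = 46777.64 GB
= 46777.64 × 1,000,000,000 bytes = 46,777,640,000,000 bytes
1 GiB = 1,073,741,824 bytes
46,777,640,000,000 / 1,073,741,824 = 43,565.07 GiB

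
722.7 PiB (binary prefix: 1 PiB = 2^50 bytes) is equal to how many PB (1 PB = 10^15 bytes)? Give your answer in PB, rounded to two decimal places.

722.7 PiB = 722.7 × 2^50 bytes = 813,687,862,675,164,364.8 bytes
1 PB = 10^15 bytes = 1,000,000,000,000,000 bytes
813,687,862,675,164,364.8 / 1,000,000,000,000,000 = 813.69 PB

813.69 PB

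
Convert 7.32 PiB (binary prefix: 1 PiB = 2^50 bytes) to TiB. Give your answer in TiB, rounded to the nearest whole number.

7.32 PiB × 1,125,899,906,842,624 bytes/PiB = 8,241,587,318,088,007.68 bytes
1 TiB = 1,099,511,627,776 bytes
8,241,587,318,088,007.68 / 1,099,511,627,776 = 7,496 TiB

7,496 TiB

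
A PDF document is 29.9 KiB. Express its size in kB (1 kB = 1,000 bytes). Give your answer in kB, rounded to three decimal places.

29.9 KiB = 29.9 × 2^10 bytes = 30,617.6 bytes
1 kB = 1,000 bytes
30,617.6 / 1,000 = 30.618 kB

30.618 kB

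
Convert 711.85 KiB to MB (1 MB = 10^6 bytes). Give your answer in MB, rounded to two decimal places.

711.85 KiB = 711.85 × 2^10 bytes = 728,934.4 bytes
1 MB = 10^6 bytes = 1,000,000 bytes
728,934.4 / 1,000,000 = 0.73 MB

0.73 MB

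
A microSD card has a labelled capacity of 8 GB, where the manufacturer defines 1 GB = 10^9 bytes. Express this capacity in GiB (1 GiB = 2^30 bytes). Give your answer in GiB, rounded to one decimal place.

8 GB = 8 × 10^9 bytes = 8,000,000,000 bytes
1 GiB = 2^30 bytes = 1,073,741,824 bytes
8,000,000,000 / 1,073,741,824 = 7.5 GiB

7.5 GiB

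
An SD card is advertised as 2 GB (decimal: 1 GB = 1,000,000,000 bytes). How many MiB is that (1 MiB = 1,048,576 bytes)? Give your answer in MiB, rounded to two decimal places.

1,907.35 MiB

2 GB = 2 × 10^9 bytes = 2,000,000,000 bytes
1 MiB = 1,048,576 bytes
2,000,000,000 / 1,048,576 = 1,907.35 MiB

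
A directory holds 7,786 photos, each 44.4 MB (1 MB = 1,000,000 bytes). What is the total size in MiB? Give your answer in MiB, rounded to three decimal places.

Total = 7,786 × 44.4 MB = 345698.4 MB
= 345698.4 × 1,000,000 bytes = 345,698,400,000 bytes
1 MiB = 1,048,576 bytes
345,698,400,000 / 1,048,576 = 329,683.685 MiB

329,683.685 MiB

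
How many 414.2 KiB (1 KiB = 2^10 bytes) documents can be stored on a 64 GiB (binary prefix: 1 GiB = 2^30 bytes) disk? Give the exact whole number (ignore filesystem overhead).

Capacity: 64 GiB = 68,719,476,736 bytes
Per item: 414.2 KiB = 424,140.8 bytes
⌊68,719,476,736 / 424,140.8⌋ = 162,020

162,020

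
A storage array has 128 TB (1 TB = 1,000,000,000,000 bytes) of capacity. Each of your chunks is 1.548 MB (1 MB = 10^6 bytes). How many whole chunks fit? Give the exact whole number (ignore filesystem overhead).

82,687,338

Capacity: 128 TB = 128,000,000,000,000 bytes
Per item: 1.548 MB = 1,548,000 bytes
⌊128,000,000,000,000 / 1,548,000⌋ = 82,687,338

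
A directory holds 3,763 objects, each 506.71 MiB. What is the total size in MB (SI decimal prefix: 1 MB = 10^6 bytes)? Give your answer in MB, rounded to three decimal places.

Total = 3,763 × 506.71 MiB = 1906749.73 MiB
= 1906749.73 × 1,048,576 bytes = 1,999,372,004,884.48 bytes
1 MB = 1,000,000 bytes
1,999,372,004,884.48 / 1,000,000 = 1,999,372.005 MB

1,999,372.005 MB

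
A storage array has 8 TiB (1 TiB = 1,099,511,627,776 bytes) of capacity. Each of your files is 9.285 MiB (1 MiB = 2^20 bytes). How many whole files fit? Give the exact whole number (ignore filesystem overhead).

903,458

Capacity: 8 TiB = 8,796,093,022,208 bytes
Per item: 9.285 MiB = 9,736,028.16 bytes
⌊8,796,093,022,208 / 9,736,028.16⌋ = 903,458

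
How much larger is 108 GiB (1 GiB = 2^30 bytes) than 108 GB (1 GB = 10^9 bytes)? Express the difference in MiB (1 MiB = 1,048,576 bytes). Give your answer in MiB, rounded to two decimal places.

108 GiB = 108 × 1,073,741,824 = 115,964,116,992 bytes
108 GB = 108 × 1,000,000,000 = 108,000,000,000 bytes
difference = 7,964,116,992 bytes
7,964,116,992 / 1,048,576 = 7,595.17 MiB

7,595.17 MiB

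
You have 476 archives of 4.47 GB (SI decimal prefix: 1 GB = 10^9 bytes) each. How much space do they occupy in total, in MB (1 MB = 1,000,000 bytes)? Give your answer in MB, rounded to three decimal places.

Total = 476 × 4.47 GB = 2127.72 GB
= 2127.72 × 1,000,000,000 bytes = 2,127,720,000,000 bytes
1 MB = 1,000,000 bytes
2,127,720,000,000 / 1,000,000 = 2,127,720.000 MB

2,127,720.000 MB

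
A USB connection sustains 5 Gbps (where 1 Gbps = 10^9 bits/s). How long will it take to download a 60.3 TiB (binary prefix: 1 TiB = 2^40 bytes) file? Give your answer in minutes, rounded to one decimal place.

60.3 TiB = 66,300,551,154,892.8 bytes = 530,404,409,239,142.4 bits
5 Gbps = 5,000,000,000 bits/s
time = 530,404,409,239,142.4 / 5,000,000,000 = 106,080.88 s
106,080.88 s / 60 = 1,768.0 minutes

1,768.0 minutes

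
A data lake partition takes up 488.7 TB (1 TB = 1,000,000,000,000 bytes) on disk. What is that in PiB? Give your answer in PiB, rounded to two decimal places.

488.7 TB × 1,000,000,000,000 bytes/TB = 488,700,000,000,000 bytes
1 PiB = 1,125,899,906,842,624 bytes
488,700,000,000,000 / 1,125,899,906,842,624 = 0.43 PiB

0.43 PiB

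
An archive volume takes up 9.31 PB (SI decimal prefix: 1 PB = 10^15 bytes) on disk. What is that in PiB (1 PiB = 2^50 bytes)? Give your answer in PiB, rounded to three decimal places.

9.31 PB = 9.31 × 10^15 bytes = 9,310,000,000,000,000 bytes
1 PiB = 1,125,899,906,842,624 bytes
9,310,000,000,000,000 / 1,125,899,906,842,624 = 8.269 PiB

8.269 PiB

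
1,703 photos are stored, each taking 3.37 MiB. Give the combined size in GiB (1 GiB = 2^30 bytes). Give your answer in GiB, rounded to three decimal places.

5.605 GiB

Total = 1,703 × 3.37 MiB = 5739.11 MiB
= 5739.11 × 1,048,576 bytes = 6,017,893,007.36 bytes
1 GiB = 1,073,741,824 bytes
6,017,893,007.36 / 1,073,741,824 = 5.605 GiB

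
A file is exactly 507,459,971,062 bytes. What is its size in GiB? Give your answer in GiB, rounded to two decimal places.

507,459,971,062 bytes given.
1 GiB = 1,073,741,824 bytes
507,459,971,062 / 1,073,741,824 = 472.61 GiB

472.61 GiB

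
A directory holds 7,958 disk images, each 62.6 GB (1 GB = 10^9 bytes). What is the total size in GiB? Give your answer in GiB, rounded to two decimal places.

463,957.71 GiB

Total = 7,958 × 62.6 GB = 498170.8 GB
= 498170.8 × 1,000,000,000 bytes = 498,170,800,000,000 bytes
1 GiB = 1,073,741,824 bytes
498,170,800,000,000 / 1,073,741,824 = 463,957.71 GiB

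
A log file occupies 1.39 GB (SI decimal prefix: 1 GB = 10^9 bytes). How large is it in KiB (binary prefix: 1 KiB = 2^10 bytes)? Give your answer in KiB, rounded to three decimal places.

1.39 GB × 1,000,000,000 bytes/GB = 1,390,000,000 bytes
1 KiB = 2^10 bytes = 1,024 bytes
1,390,000,000 / 1,024 = 1,357,421.875 KiB

1,357,421.875 KiB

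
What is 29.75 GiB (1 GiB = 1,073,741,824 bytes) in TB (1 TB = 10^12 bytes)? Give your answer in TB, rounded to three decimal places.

29.75 GiB × 1,073,741,824 bytes/GiB = 31,943,819,264 bytes
1 TB = 1,000,000,000,000 bytes
31,943,819,264 / 1,000,000,000,000 = 0.032 TB

0.032 TB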